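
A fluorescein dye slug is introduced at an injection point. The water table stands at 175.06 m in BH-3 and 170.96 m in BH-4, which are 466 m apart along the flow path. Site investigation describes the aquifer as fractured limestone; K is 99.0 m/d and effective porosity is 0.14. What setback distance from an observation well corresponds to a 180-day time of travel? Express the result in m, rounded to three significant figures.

1120 m

Hydraulic gradient i = (175.06 − 170.96) / 466 = 4.10 / 466 = 0.008798
Darcy flux q = K·i = 99.0 × 0.008798 = 0.8710 m/d
Seepage velocity v = q / n = 0.8710 / 0.14 = 6.222 m/d
L = v × T = 6.222 × 180 = 1120 m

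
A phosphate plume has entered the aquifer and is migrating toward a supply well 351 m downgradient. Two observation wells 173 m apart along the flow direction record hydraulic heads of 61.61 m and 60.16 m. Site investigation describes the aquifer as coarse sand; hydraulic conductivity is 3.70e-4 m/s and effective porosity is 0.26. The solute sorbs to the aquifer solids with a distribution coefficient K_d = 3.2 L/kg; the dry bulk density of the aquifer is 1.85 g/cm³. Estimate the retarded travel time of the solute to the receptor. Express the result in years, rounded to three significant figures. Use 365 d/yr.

Hydraulic gradient i = (61.61 − 60.16) / 173 = 1.45 / 173 = 0.008382
K = 3.70e-4 m/s × 86400 s/d = 31.97 m/d
Specific discharge q = 31.97 × 0.008382 = 0.2679 m/d
v_s = q/n_e = 0.2679/0.26 = 1.031 m/d
Retardation R = 1 + ρ_b·K_d/n = 1 + 1.85×3.2/0.26 = 23.77
Contaminant velocity v_c = v/R = 1.031/23.77 = 0.04336 m/d
t = L/v_c = 351/0.04336 = 8096 d
   = 8096/365 = 22.2 yr

22.2 years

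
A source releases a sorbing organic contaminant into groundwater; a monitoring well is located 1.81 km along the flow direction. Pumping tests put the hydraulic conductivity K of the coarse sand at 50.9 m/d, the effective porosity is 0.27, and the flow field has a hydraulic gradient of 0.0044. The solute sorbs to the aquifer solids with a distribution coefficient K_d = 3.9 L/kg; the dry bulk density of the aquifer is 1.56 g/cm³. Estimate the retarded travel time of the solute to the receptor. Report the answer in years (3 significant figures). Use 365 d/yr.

q = Ki = 50.9 × 0.0044 = 0.2240 m/d
v_s = q/n_e = 0.2240/0.27 = 0.8295 m/d
Retardation R = 1 + ρ_b·K_d/n = 1 + 1.56×3.9/0.27 = 23.53
Contaminant velocity v_c = v/R = 0.8295/23.53 = 0.03525 m/d
L = 1.81 km = 1810 m
t = L/v_c = 1810/0.03525 = 51350 d
   = 51350/365 = 141 yr

141 years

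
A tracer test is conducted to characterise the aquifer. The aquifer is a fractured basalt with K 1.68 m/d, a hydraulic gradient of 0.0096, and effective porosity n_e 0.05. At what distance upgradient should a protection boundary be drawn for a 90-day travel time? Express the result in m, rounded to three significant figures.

q = Ki = 1.68 × 0.0096 = 0.01613 m/d
Average linear velocity = 0.01613 / 0.05 = 0.3226 m/d
L = v × T = 0.3226 × 90 = 29.03 m

29.0 m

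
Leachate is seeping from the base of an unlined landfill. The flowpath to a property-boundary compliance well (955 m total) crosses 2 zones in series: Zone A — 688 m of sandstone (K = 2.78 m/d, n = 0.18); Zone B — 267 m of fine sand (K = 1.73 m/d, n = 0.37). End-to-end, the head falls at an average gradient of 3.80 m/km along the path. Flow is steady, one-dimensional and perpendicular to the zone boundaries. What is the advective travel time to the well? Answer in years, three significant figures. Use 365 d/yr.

Continuity: the same q passes through each zone, so ΔH = q·Σ(L_j/K_j) — the zones act as resistances in series.
Σ(L/K) = 688/2.78 + 267/1.73 = 247.5 + 154.3 = 401.8 d
K_eq = L_total / Σ(L/K) = 955 / 401.8 = 2.377 m/d
q = K_eq · i = 2.377 × 0.0038 = 0.009031 m/d (same in every zone)
Zone A: v = q/n = 0.009031/0.18 = 0.05017 m/d → t_A = 688/0.05017 = 13710 d
Zone B: v = q/n = 0.009031/0.37 = 0.02441 m/d → t_B = 267/0.02441 = 10940 d
Total t = 13710 + 10940 = 24650 d
   = 24650 / 365 = 67.5 yr

67.5 years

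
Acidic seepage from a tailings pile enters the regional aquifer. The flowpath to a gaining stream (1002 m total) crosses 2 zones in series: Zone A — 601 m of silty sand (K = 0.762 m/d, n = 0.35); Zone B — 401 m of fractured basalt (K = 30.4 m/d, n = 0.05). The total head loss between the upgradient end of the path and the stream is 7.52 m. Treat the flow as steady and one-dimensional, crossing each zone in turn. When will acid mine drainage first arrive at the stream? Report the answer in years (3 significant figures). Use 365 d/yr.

Steady 1-D flow in series ⇒ the Darcy flux q is identical in every zone and the zone head losses add (resistances L/K in series).
Σ(L/K) = 601/0.762 + 401/30.4 = 788.7 + 13.19 = 801.9 d
q = ΔH / Σ(L/K) = 7.52 / 801.9 = 0.009378 m/d (same in every zone)
Zone A: v = q/n = 0.009378/0.35 = 0.02679 m/d → t_A = 601/0.02679 = 22430 d
Zone B: v = q/n = 0.009378/0.05 = 0.1876 m/d → t_B = 401/0.1876 = 2138 d
Total t = 22430 + 2138 = 24570 d
   = 24570 / 365 = 67.3 yr

67.3 years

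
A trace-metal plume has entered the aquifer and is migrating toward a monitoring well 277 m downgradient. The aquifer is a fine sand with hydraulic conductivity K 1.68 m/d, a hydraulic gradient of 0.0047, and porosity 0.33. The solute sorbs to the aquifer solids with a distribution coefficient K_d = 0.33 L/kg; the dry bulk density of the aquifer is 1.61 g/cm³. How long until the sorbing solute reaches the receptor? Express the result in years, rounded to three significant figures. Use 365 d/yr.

q = Ki = 1.68 × 0.0047 = 0.007896 m/d
v = Ki/n = 1.68·0.0047/0.33 = 0.02393 m/d
Retardation R = 1 + ρ_b·K_d/n = 1 + 1.61×0.33/0.33 = 2.610
Contaminant velocity v_c = v/R = 0.02393/2.610 = 0.009168 m/d
t = L/v_c = 277/0.009168 = 30220 d
   = 30220/365 = 82.8 yr

82.8 years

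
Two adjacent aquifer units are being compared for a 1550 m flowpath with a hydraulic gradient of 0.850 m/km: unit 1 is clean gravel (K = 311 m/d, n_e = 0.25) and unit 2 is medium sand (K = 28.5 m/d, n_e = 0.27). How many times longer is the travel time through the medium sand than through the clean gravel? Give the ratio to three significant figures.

Unit 1 (clean gravel): v = 311×8.5e-4/0.25 = 1.057 m/d, t = 1550/1.057 = 1466 d
Unit 2 (medium sand): v = 28.5×8.5e-4/0.27 = 0.08972 m/d, t = 1550/0.08972 = 17280 d
t(medium sand) / t(clean gravel) = 17280/1466 = 11.8

11.8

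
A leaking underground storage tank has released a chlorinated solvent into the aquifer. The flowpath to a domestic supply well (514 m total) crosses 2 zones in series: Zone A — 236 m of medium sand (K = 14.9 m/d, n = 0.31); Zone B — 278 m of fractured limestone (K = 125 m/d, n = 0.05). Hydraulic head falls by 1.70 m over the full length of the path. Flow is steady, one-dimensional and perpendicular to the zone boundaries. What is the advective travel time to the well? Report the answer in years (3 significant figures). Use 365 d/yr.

Steady 1-D flow in series ⇒ the Darcy flux q is identical in every zone and the zone head losses add (resistances L/K in series).
Σ(L/K) = 236/14.9 + 278/125 = 15.84 + 2.224 = 18.06 d
q = ΔH / Σ(L/K) = 1.70 / 18.06 = 0.09412 m/d (same in every zone)
Zone A: v = q/n = 0.09412/0.31 = 0.3036 m/d → t_A = 236/0.3036 = 777.3 d
Zone B: v = q/n = 0.09412/0.05 = 1.882 m/d → t_B = 278/1.882 = 147.7 d
Total t = 777.3 + 147.7 = 925.0 d
   = 925.0 / 365 = 2.53 yr

2.53 years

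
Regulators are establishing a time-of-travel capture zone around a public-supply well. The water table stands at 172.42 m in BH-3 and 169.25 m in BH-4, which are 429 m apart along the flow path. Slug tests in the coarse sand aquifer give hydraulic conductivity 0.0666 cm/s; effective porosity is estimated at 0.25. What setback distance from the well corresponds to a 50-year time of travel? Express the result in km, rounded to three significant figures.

Hydraulic gradient i = (172.42 − 169.25) / 429 = 3.17 / 429 = 0.007389
K = 0.0666 cm/s × 864 = 57.54 m/d
q = Ki = 57.54 × 0.007389 = 0.4252 m/d
v = Ki/n = 57.54·0.007389/0.25 = 1.701 m/d
T = 50 yr × 365 = 18250 d
L = v × T = 1.701 × 18250 = 31040 m
   = 31.0 km

31.0 km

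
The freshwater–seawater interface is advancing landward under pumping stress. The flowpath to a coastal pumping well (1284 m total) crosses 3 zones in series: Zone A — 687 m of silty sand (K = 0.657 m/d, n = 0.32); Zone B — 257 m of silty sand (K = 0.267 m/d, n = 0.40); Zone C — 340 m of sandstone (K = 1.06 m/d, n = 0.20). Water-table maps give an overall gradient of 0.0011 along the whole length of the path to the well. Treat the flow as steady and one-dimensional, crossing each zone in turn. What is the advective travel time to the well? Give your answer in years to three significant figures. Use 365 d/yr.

Steady 1-D flow in series ⇒ the Darcy flux q is identical in every zone and the zone head losses add (resistances L/K in series).
Σ(L/K) = 687/0.657 + 257/0.267 + 340/1.06 = 1046 + 962.5 + 320.8 = 2329 d
K_eq = L_total / Σ(L/K) = 1284 / 2329 = 0.5513 m/d
q = K_eq · i = 0.5513 × 0.0011 = 6.065e-4 m/d (same in every zone)
Zone A: v = q/n = 6.065e-4/0.32 = 0.001895 m/d → t_A = 687/0.001895 = 362500 d
Zone B: v = q/n = 6.065e-4/0.40 = 0.001516 m/d → t_B = 257/0.001516 = 169500 d
Zone C: v = q/n = 6.065e-4/0.20 = 0.003032 m/d → t_C = 340/0.003032 = 112100 d
Total t = 362500 + 169500 + 112100 = 644100 d
   = 644100 / 365 = 1760 yr

1760 years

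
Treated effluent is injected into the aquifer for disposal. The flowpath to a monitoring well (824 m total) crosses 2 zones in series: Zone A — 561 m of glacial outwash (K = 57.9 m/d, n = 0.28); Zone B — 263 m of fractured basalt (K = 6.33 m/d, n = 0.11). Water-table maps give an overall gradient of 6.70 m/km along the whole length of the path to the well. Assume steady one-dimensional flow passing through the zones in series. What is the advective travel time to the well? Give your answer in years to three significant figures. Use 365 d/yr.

Continuity: the same q passes through each zone, so ΔH = q·Σ(L_j/K_j) — the zones act as resistances in series.
Σ(L/K) = 561/57.9 + 263/6.33 = 9.689 + 41.55 = 51.24 d
K_eq = L_total / Σ(L/K) = 824 / 51.24 = 16.08 m/d
q = K_eq · i = 16.08 × 0.0067 = 0.1077 m/d (same in every zone)
Zone A: v = q/n = 0.1077/0.28 = 0.3848 m/d → t_A = 561/0.3848 = 1458 d
Zone B: v = q/n = 0.1077/0.11 = 0.9795 m/d → t_B = 263/0.9795 = 268.5 d
Total t = 1458 + 268.5 = 1726 d
   = 1726 / 365 = 4.73 yr

4.73 years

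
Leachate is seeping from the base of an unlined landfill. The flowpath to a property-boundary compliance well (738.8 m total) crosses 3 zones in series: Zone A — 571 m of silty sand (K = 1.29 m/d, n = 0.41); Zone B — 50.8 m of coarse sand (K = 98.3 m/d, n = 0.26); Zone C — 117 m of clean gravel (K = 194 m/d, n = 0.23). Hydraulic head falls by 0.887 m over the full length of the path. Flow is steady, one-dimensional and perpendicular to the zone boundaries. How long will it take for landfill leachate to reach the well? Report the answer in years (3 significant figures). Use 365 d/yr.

Steady 1-D flow in series ⇒ the Darcy flux q is identical in every zone and the zone head losses add (resistances L/K in series).
Σ(L/K) = 571/1.29 + 50.8/98.3 + 117/194 = 442.6 + 0.5168 + 0.6031 = 443.8 d
q = ΔH / Σ(L/K) = 0.887 / 443.8 = 0.001999 m/d (same in every zone)
Zone A: v = q/n = 0.001999/0.41 = 0.004875 m/d → t_A = 571/0.004875 = 117100 d
Zone B: v = q/n = 0.001999/0.26 = 0.007688 m/d → t_B = 50.8/0.007688 = 6608 d
Zone C: v = q/n = 0.001999/0.23 = 0.008691 m/d → t_C = 117/0.008691 = 13460 d
Total t = 117100 + 6608 + 13460 = 137200 d
   = 137200 / 365 = 376 yr

376 years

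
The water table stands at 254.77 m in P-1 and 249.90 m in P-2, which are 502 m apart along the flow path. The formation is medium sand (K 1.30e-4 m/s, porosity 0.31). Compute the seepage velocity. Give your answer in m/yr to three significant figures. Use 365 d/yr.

128 m/yr

Hydraulic gradient i = (254.77 − 249.90) / 502 = 4.87 / 502 = 0.009701
K = 1.30e-4 m/s × 86400 s/d = 11.23 m/d
q = Ki = 11.23 × 0.009701 = 0.1090 m/d
v = Ki/n = 11.23·0.009701/0.31 = 0.3515 m/d
   = 0.3515 × 365 = 128 m/yr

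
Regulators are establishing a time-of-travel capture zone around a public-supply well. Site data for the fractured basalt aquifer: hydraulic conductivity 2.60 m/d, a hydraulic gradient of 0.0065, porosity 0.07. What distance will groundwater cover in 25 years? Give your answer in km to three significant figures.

2.20 km

Specific discharge q = 2.60 × 0.0065 = 0.01690 m/d
v = Ki/n = 2.60·0.0065/0.07 = 0.2414 m/d
T = 25 yr × 365 = 9125 d
L = v × T = 0.2414 × 9125 = 2203 m
   = 2.20 km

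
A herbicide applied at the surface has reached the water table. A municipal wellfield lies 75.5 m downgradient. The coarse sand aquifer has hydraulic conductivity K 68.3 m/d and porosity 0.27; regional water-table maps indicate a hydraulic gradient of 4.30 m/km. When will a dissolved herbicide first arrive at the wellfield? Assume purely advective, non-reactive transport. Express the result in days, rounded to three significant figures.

69.4 days

Specific discharge q = 68.3 × 0.0043 = 0.2937 m/d
Seepage velocity v = q / n = 0.2937 / 0.27 = 1.088 m/d
t = L / v = 75.5 / 1.088 = 69.41 d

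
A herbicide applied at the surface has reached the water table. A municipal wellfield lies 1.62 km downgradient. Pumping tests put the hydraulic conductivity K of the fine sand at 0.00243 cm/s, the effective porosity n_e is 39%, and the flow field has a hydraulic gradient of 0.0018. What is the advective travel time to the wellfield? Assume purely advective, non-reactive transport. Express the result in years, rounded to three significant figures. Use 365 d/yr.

K = 0.00243 cm/s × 864 = 2.100 m/d
Darcy flux q = K·i = 2.100 × 0.0018 = 0.003779 m/d
v_s = q/n_e = 0.003779/0.39 = 0.009690 m/d
L = 1.62 km = 1620 m
t = L / v = 1620 / 0.009690 = 167200 d
   = 167200 / 365 = 458 yr

458 years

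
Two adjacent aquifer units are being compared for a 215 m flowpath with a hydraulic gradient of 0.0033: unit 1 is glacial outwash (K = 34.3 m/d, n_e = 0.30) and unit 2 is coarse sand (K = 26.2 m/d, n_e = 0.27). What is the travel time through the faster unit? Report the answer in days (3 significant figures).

Unit 1 (glacial outwash): v = 34.3×0.0033/0.30 = 0.3773 m/d, t = 215/0.3773 = 569.8 d
Unit 2 (coarse sand): v = 26.2×0.0033/0.27 = 0.3202 m/d, t = 215/0.3202 = 671.4 d
Faster unit: t = 570 d

570 days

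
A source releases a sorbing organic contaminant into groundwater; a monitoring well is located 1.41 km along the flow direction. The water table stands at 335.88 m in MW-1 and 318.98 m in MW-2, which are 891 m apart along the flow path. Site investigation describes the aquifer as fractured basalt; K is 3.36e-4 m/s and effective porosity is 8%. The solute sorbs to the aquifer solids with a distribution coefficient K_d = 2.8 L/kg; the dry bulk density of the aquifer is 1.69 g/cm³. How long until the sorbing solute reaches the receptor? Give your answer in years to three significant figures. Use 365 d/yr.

33.8 years

Hydraulic gradient i = (335.88 − 318.98) / 891 = 16.90 / 891 = 0.01897
K = 3.36e-4 m/s × 86400 s/d = 29.03 m/d
Specific discharge q = 29.03 × 0.01897 = 0.5506 m/d
Seepage velocity v = q / n = 0.5506 / 0.08 = 6.883 m/d
Retardation R = 1 + ρ_b·K_d/n = 1 + 1.69×2.8/0.08 = 60.15
Contaminant velocity v_c = v/R = 6.883/60.15 = 0.1144 m/d
L = 1.41 km = 1410 m
t = L/v_c = 1410/0.1144 = 12320 d
   = 12320/365 = 33.8 yr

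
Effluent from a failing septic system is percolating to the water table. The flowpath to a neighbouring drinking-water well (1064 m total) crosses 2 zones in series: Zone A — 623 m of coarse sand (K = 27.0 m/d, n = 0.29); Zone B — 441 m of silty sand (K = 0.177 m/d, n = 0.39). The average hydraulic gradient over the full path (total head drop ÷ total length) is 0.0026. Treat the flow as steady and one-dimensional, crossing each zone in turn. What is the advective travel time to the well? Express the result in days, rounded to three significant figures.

321000 days

For zones in series the flux q is common to all zones; the equivalent conductivity is the harmonic (thickness-weighted) mean, K_eq = L_total / Σ(L_j/K_j).
Σ(L/K) = 623/27.0 + 441/0.177 = 23.07 + 2492 = 2515 d
K_eq = L_total / Σ(L/K) = 1064 / 2515 = 0.4231 m/d
q = K_eq · i = 0.4231 × 0.0026 = 0.001100 m/d (same in every zone)
Zone A: v = q/n = 0.001100/0.29 = 0.003794 m/d → t_A = 623/0.003794 = 164200 d
Zone B: v = q/n = 0.001100/0.39 = 0.002821 m/d → t_B = 441/0.002821 = 156300 d
Total t = 164200 + 156300 = 320600 d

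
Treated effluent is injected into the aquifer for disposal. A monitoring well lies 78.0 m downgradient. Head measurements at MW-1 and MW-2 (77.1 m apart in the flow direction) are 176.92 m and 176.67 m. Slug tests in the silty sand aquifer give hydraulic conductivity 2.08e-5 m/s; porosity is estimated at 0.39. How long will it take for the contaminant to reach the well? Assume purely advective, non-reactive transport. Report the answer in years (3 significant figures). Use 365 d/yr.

Hydraulic gradient i = (176.92 − 176.67) / 77.1 = 0.25 / 77.1 = 0.003243
K = 2.08e-5 m/s × 86400 s/d = 1.797 m/d
q = Ki = 1.797 × 0.003243 = 0.005827 m/d
v = Ki/n = 1.797·0.003243/0.39 = 0.01494 m/d
t = L / v = 78.0 / 0.01494 = 5220 d
   = 5220 / 365 = 14.3 yr

14.3 years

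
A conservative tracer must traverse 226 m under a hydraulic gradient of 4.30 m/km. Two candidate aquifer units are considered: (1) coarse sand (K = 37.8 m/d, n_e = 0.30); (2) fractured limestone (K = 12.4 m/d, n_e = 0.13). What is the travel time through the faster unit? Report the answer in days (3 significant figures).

Unit 1 (coarse sand): v = 37.8×0.0043/0.30 = 0.5418 m/d, t = 226/0.5418 = 417.1 d
Unit 2 (fractured limestone): v = 12.4×0.0043/0.13 = 0.4102 m/d, t = 226/0.4102 = 551.0 d
Faster unit: t = 417 d

417 days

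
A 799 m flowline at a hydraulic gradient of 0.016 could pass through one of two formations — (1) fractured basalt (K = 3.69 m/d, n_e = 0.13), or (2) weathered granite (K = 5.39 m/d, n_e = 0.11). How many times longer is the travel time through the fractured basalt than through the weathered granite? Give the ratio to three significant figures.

Unit 1 (fractured basalt): v = 3.69×0.016/0.13 = 0.4542 m/d, t = 799/0.4542 = 1759 d
Unit 2 (weathered granite): v = 5.39×0.016/0.11 = 0.7840 m/d, t = 799/0.7840 = 1019 d
t(fractured basalt) / t(weathered granite) = 1759/1019 = 1.73

1.73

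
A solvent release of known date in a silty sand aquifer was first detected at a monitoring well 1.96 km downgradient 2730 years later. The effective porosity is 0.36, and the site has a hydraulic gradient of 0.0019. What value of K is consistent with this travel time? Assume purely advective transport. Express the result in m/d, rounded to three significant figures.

0.373 m/d

t = 2730 years = 996500 d
L = 1.96 km = 1960 m
v = L / t = 1960 / 996500 = 0.001967 m/d
K = v · n / i = 0.001967 × 0.36 / 0.0019 = 0.373 m/d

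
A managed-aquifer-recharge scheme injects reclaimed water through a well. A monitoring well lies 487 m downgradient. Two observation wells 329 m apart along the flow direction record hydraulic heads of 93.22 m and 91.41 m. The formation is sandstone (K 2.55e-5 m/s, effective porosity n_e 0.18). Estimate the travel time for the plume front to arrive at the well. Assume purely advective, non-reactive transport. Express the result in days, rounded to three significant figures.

Hydraulic gradient i = (93.22 − 91.41) / 329 = 1.81 / 329 = 0.005502
K = 2.55e-5 m/s × 86400 s/d = 2.203 m/d
Specific discharge q = 2.203 × 0.005502 = 0.01212 m/d
Average linear velocity = 0.01212 / 0.18 = 0.06734 m/d
t = L / v = 487 / 0.06734 = 7232 d

7230 days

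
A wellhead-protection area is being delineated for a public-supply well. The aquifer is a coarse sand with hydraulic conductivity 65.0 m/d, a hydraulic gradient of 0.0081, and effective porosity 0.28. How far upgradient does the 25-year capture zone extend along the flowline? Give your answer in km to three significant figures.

q = Ki = 65.0 × 0.0081 = 0.5265 m/d
v_s = q/n_e = 0.5265/0.28 = 1.880 m/d
T = 25 yr × 365 = 9125 d
L = v × T = 1.880 × 9125 = 17160 m
   = 17.2 km

17.2 km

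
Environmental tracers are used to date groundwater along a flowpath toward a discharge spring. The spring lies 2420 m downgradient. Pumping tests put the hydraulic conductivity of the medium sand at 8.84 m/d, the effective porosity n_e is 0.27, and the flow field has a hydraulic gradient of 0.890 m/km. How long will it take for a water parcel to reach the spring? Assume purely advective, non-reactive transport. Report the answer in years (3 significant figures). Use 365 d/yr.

q = Ki = 8.84 × 8.9e-4 = 0.007868 m/d
v_s = q/n_e = 0.007868/0.27 = 0.02914 m/d
t = L / v = 2420 / 0.02914 = 83050 d
   = 83050 / 365 = 228 yr

228 years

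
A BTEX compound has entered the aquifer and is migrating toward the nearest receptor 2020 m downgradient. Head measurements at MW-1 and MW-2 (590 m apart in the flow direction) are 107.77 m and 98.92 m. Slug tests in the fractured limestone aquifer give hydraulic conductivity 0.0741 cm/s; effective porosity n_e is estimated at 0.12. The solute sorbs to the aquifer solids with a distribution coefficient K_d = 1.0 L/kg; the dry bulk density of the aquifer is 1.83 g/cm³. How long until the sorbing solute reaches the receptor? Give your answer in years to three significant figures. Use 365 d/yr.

Hydraulic gradient i = (107.77 − 98.92) / 590 = 8.85 / 590 = 0.01500
K = 0.0741 cm/s × 864 = 64.02 m/d
Darcy flux q = K·i = 64.02 × 0.01500 = 0.9603 m/d
v_s = q/n_e = 0.9603/0.12 = 8.003 m/d
Retardation R = 1 + ρ_b·K_d/n = 1 + 1.83×1.0/0.12 = 16.25
Contaminant velocity v_c = v/R = 8.003/16.25 = 0.4925 m/d
t = L/v_c = 2020/0.4925 = 4102 d
   = 4102/365 = 11.2 yr

11.2 years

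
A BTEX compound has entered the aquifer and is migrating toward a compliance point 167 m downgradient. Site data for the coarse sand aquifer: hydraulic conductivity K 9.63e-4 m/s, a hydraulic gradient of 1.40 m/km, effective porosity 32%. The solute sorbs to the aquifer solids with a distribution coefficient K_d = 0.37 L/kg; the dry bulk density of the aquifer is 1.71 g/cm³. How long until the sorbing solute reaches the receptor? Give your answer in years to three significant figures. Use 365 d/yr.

K = 9.63e-4 m/s × 86400 s/d = 83.20 m/d
q = Ki = 83.20 × 0.0014 = 0.1165 m/d
Average linear velocity = 0.1165 / 0.32 = 0.3640 m/d
Retardation R = 1 + ρ_b·K_d/n = 1 + 1.71×0.37/0.32 = 2.977
Contaminant velocity v_c = v/R = 0.3640/2.977 = 0.1223 m/d
t = L/v_c = 167/0.1223 = 1366 d
   = 1366/365 = 3.74 yr

3.74 years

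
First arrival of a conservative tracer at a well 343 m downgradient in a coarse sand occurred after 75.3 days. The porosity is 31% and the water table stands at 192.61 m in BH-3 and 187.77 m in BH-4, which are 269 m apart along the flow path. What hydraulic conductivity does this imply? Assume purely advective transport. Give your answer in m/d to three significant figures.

78.5 m/d

Hydraulic gradient i = (192.61 − 187.77) / 269 = 4.84 / 269 = 0.01799
v = L / t = 343 / 75.3 = 4.555 m/d
K = v · n / i = 4.555 × 0.31 / 0.01799 = 78.5 m/d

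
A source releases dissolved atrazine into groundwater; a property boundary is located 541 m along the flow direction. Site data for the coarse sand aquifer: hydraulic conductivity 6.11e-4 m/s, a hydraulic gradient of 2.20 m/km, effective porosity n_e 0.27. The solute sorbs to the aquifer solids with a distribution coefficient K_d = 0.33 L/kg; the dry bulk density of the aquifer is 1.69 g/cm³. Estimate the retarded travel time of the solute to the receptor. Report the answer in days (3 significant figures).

3860 days

K = 6.11e-4 m/s × 86400 s/d = 52.79 m/d
Specific discharge q = 52.79 × 0.0022 = 0.1161 m/d
Average linear velocity = 0.1161 / 0.27 = 0.4301 m/d
Retardation R = 1 + ρ_b·K_d/n = 1 + 1.69×0.33/0.27 = 3.066
Contaminant velocity v_c = v/R = 0.4301/3.066 = 0.1403 m/d
t = L/v_c = 541/0.1403 = 3856 d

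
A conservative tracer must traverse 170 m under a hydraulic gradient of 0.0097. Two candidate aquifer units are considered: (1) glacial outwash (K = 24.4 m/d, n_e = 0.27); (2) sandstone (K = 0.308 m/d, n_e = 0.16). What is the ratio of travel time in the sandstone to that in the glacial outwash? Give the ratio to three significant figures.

Unit 1 (glacial outwash): v = 24.4×0.0097/0.27 = 0.8766 m/d, t = 170/0.8766 = 193.9 d
Unit 2 (sandstone): v = 0.308×0.0097/0.16 = 0.01867 m/d, t = 170/0.01867 = 9104 d
t(sandstone) / t(glacial outwash) = 9104/193.9 = 46.9

46.9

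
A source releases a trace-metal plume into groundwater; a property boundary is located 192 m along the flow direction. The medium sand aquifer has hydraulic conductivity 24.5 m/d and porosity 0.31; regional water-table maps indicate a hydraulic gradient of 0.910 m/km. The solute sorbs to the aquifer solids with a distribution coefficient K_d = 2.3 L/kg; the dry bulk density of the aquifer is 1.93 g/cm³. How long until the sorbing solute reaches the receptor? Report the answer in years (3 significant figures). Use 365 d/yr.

112 years

Darcy flux q = K·i = 24.5 × 9.1e-4 = 0.02230 m/d
v_s = q/n_e = 0.02230/0.31 = 0.07192 m/d
Retardation R = 1 + ρ_b·K_d/n = 1 + 1.93×2.3/0.31 = 15.32
Contaminant velocity v_c = v/R = 0.07192/15.32 = 0.004695 m/d
t = L/v_c = 192/0.004695 = 40900 d
   = 40900/365 = 112 yr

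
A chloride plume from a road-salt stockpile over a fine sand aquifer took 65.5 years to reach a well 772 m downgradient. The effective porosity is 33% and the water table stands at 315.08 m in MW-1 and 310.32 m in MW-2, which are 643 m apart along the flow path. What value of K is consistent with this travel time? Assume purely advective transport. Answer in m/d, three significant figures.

1.44 m/d

Hydraulic gradient i = (315.08 − 310.32) / 643 = 4.76 / 643 = 0.007403
t = 65.5 years = 23910 d
v = L / t = 772 / 23910 = 0.03229 m/d
K = v · n / i = 0.03229 × 0.33 / 0.007403 = 1.44 m/d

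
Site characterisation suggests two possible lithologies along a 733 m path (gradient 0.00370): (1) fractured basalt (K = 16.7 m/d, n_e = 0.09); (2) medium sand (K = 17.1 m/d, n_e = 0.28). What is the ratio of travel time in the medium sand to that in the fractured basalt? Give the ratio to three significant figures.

3.04

Unit 1 (fractured basalt): v = 16.7×0.0037/0.09 = 0.6866 m/d, t = 733/0.6866 = 1068 d
Unit 2 (medium sand): v = 17.1×0.0037/0.28 = 0.2260 m/d, t = 733/0.2260 = 3244 d
t(medium sand) / t(fractured basalt) = 3244/1068 = 3.04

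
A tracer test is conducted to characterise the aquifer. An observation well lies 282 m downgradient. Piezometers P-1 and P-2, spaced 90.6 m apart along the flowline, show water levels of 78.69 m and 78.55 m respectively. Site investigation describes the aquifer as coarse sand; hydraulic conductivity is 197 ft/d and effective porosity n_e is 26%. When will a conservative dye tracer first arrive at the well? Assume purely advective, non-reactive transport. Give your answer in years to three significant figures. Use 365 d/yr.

2.16 years

Hydraulic gradient i = (78.69 − 78.55) / 90.6 = 0.14 / 90.6 = 0.001545
K = 197 ft/d × 0.3048 = 60.05 m/d
Darcy flux q = K·i = 60.05 × 0.001545 = 0.09279 m/d
v = Ki/n = 60.05·0.001545/0.26 = 0.3569 m/d
t = L / v = 282 / 0.3569 = 790.2 d
   = 790.2 / 365 = 2.16 yr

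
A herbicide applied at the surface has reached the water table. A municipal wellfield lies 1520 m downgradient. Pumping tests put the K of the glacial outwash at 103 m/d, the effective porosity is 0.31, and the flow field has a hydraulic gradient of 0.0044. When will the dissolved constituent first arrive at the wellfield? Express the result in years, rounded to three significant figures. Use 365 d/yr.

Darcy flux q = K·i = 103 × 0.0044 = 0.4532 m/d
v_s = q/n_e = 0.4532/0.31 = 1.462 m/d
t = L / v = 1520 / 1.462 = 1040 d
   = 1040 / 365 = 2.85 yr

2.85 years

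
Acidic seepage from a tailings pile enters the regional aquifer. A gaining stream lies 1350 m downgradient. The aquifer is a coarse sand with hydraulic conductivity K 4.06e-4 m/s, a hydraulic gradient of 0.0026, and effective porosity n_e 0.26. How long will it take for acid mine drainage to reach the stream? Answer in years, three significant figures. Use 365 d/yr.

10.5 years

K = 4.06e-4 m/s × 86400 s/d = 35.08 m/d
Darcy flux q = K·i = 35.08 × 0.0026 = 0.09120 m/d
Average linear velocity = 0.09120 / 0.26 = 0.3508 m/d
t = L / v = 1350 / 0.3508 = 3849 d
   = 3849 / 365 = 10.5 yr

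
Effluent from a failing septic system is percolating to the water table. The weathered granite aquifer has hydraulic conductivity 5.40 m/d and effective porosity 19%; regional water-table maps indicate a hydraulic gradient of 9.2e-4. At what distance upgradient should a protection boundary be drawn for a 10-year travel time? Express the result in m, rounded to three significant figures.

95.4 m

q = Ki = 5.40 × 9.2e-4 = 0.004968 m/d
Seepage velocity v = q / n = 0.004968 / 0.19 = 0.02615 m/d
T = 10 yr × 365 = 3650 d
L = v × T = 0.02615 × 3650 = 95.44 m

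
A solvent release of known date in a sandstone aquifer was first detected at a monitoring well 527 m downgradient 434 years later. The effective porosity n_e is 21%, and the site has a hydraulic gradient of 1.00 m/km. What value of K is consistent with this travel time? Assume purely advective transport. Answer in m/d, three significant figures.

t = 434 years = 158400 d
v = L / t = 527 / 158400 = 0.003327 m/d
K = v · n / i = 0.003327 × 0.21 / 0.0010 = 0.699 m/d

0.699 m/d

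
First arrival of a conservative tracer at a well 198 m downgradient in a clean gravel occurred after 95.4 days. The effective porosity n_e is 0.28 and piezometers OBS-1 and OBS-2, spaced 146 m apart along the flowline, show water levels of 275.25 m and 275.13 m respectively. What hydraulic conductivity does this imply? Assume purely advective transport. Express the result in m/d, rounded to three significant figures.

Hydraulic gradient i = (275.25 − 275.13) / 146 = 0.12 / 146 = 8.219e-4
v = L / t = 198 / 95.4 = 2.075 m/d
K = v · n / i = 2.075 × 0.28 / 8.219e-4 = 707 m/d

707 m/d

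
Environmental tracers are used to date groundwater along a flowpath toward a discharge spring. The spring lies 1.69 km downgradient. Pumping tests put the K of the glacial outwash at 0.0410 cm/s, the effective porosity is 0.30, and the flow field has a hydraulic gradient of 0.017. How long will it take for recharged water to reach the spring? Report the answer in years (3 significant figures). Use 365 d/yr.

K = 0.0410 cm/s × 864 = 35.42 m/d
Specific discharge q = 35.42 × 0.017 = 0.6022 m/d
Seepage velocity v = q / n = 0.6022 / 0.30 = 2.007 m/d
L = 1.69 km = 1690 m
t = L / v = 1690 / 2.007 = 841.9 d
   = 841.9 / 365 = 2.31 yr

2.31 years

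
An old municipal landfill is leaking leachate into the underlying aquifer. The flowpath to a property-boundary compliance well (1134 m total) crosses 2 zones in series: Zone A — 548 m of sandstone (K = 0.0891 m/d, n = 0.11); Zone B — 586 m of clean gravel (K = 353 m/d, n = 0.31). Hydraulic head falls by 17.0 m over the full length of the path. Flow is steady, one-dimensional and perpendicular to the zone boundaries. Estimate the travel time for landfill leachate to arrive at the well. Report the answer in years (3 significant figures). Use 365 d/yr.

240 years

Continuity: the same q passes through each zone, so ΔH = q·Σ(L_j/K_j) — the zones act as resistances in series.
Σ(L/K) = 548/0.0891 + 586/353 = 6150 + 1.660 = 6152 d
q = ΔH / Σ(L/K) = 17.0 / 6152 = 0.002763 m/d (same in every zone)
Zone A: v = q/n = 0.002763/0.11 = 0.02512 m/d → t_A = 548/0.02512 = 21810 d
Zone B: v = q/n = 0.002763/0.31 = 0.008914 m/d → t_B = 586/0.008914 = 65740 d
Total t = 21810 + 65740 = 87550 d
   = 87550 / 365 = 240 yr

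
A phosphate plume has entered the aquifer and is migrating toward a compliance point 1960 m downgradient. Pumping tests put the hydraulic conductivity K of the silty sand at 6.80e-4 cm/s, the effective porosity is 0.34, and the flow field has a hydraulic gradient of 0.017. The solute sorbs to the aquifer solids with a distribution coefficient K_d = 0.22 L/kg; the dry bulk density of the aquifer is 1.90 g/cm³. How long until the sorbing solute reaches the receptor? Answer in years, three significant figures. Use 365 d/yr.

408 years

K = 6.80e-4 cm/s × 864 = 0.5875 m/d
Darcy flux q = K·i = 0.5875 × 0.017 = 0.009988 m/d
Average linear velocity = 0.009988 / 0.34 = 0.02938 m/d
Retardation R = 1 + ρ_b·K_d/n = 1 + 1.90×0.22/0.34 = 2.229
Contaminant velocity v_c = v/R = 0.02938/2.229 = 0.01318 m/d
t = L/v_c = 1960/0.01318 = 148700 d
   = 148700/365 = 408 yr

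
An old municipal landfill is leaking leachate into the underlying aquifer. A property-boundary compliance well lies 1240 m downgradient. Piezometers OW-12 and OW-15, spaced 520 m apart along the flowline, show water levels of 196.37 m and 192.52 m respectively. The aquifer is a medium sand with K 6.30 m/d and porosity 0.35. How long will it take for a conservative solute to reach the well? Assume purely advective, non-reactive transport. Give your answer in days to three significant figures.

9300 days

Hydraulic gradient i = (196.37 − 192.52) / 520 = 3.85 / 520 = 0.007404
Specific discharge q = 6.30 × 0.007404 = 0.04664 m/d
Average linear velocity = 0.04664 / 0.35 = 0.1333 m/d
t = L / v = 1240 / 0.1333 = 9304 d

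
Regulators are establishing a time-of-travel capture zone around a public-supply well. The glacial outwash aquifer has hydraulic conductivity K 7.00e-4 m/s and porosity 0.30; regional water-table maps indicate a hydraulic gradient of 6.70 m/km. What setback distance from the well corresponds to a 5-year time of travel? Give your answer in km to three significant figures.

K = 7.00e-4 m/s × 86400 s/d = 60.48 m/d
q = Ki = 60.48 × 0.0067 = 0.4052 m/d
Average linear velocity = 0.4052 / 0.30 = 1.351 m/d
T = 5 yr × 365 = 1825 d
L = v × T = 1.351 × 1825 = 2465 m
   = 2.47 km

2.47 km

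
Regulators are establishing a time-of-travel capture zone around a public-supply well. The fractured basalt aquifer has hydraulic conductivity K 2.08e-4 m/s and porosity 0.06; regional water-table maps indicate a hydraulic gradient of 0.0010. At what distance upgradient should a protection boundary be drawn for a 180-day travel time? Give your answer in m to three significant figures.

53.9 m

K = 2.08e-4 m/s × 86400 s/d = 17.97 m/d
Specific discharge q = 17.97 × 0.0010 = 0.01797 m/d
v = Ki/n = 17.97·0.0010/0.06 = 0.2995 m/d
L = v × T = 0.2995 × 180 = 53.91 m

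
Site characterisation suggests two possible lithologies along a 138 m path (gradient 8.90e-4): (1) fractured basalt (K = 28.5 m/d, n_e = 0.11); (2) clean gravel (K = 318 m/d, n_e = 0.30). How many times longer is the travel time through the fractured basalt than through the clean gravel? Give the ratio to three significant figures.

Unit 1 (fractured basalt): v = 28.5×8.9e-4/0.11 = 0.2306 m/d, t = 138/0.2306 = 598.5 d
Unit 2 (clean gravel): v = 318×8.9e-4/0.30 = 0.9434 m/d, t = 138/0.9434 = 146.3 d
t(fractured basalt) / t(clean gravel) = 598.5/146.3 = 4.09

4.09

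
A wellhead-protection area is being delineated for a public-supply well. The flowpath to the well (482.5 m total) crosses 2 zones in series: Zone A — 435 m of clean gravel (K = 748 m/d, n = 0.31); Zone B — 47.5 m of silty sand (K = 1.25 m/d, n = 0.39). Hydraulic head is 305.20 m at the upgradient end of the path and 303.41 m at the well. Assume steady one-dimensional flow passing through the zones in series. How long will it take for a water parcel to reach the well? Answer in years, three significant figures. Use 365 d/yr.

9.06 years

Total head drop ΔH = 305.20 − 303.41 = 1.79 m
Steady 1-D flow in series ⇒ the Darcy flux q is identical in every zone and the zone head losses add (resistances L/K in series).
Σ(L/K) = 435/748 + 47.5/1.25 = 0.5816 + 38.00 = 38.58 d
q = ΔH / Σ(L/K) = 1.79 / 38.58 = 0.04640 m/d (same in every zone)
Zone A: v = q/n = 0.04640/0.31 = 0.1497 m/d → t_A = 435/0.1497 = 2907 d
Zone B: v = q/n = 0.04640/0.39 = 0.1190 m/d → t_B = 47.5/0.1190 = 399.3 d
Total t = 2907 + 399.3 = 3306 d
   = 3306 / 365 = 9.06 yr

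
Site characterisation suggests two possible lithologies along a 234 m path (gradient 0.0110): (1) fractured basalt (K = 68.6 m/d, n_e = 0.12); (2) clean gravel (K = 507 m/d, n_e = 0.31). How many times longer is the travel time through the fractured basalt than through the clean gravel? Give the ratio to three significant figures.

2.86

Unit 1 (fractured basalt): v = 68.6×0.011/0.12 = 6.288 m/d, t = 234/6.288 = 37.21 d
Unit 2 (clean gravel): v = 507×0.011/0.31 = 17.99 m/d, t = 234/17.99 = 13.01 d
t(fractured basalt) / t(clean gravel) = 37.21/13.01 = 2.86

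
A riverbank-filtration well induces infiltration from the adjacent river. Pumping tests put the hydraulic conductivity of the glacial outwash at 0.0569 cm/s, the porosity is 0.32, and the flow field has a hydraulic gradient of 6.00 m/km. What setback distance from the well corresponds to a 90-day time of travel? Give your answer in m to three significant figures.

K = 0.0569 cm/s × 864 = 49.16 m/d
Specific discharge q = 49.16 × 0.0060 = 0.2950 m/d
Average linear velocity = 0.2950 / 0.32 = 0.9218 m/d
L = v × T = 0.9218 × 90 = 82.96 m

83.0 m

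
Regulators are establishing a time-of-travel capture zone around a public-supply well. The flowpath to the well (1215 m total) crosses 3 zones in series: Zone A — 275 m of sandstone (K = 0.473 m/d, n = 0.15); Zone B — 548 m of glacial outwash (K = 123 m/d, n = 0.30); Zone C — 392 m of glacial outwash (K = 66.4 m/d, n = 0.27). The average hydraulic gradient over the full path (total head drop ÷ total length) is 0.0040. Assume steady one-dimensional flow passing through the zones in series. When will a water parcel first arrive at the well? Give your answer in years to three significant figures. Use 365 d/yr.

Steady 1-D flow in series ⇒ the Darcy flux q is identical in every zone and the zone head losses add (resistances L/K in series).
Σ(L/K) = 275/0.473 + 548/123 + 392/66.4 = 581.4 + 4.455 + 5.904 = 591.8 d
K_eq = L_total / Σ(L/K) = 1215 / 591.8 = 2.053 m/d
q = K_eq · i = 2.053 × 0.0040 = 0.008213 m/d (same in every zone)
Zone A: v = q/n = 0.008213/0.15 = 0.05475 m/d → t_A = 275/0.05475 = 5023 d
Zone B: v = q/n = 0.008213/0.30 = 0.02738 m/d → t_B = 548/0.02738 = 20020 d
Zone C: v = q/n = 0.008213/0.27 = 0.03042 m/d → t_C = 392/0.03042 = 12890 d
Total t = 5023 + 20020 + 12890 = 37930 d
   = 37930 / 365 = 104 yr

104 years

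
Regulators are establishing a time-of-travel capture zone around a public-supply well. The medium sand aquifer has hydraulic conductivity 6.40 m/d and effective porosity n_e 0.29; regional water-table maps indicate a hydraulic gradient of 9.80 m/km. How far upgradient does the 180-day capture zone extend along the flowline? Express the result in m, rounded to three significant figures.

38.9 m

Darcy flux q = K·i = 6.40 × 0.0098 = 0.06272 m/d
v_s = q/n_e = 0.06272/0.29 = 0.2163 m/d
L = v × T = 0.2163 × 180 = 38.93 m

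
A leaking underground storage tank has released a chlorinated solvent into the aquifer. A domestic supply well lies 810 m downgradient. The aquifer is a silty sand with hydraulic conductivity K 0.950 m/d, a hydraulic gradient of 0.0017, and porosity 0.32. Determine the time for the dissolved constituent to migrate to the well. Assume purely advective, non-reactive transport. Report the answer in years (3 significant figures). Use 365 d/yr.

Specific discharge q = 0.950 × 0.0017 = 0.001615 m/d
v_s = q/n_e = 0.001615/0.32 = 0.005047 m/d
t = L / v = 810 / 0.005047 = 160500 d
   = 160500 / 365 = 440 yr

440 years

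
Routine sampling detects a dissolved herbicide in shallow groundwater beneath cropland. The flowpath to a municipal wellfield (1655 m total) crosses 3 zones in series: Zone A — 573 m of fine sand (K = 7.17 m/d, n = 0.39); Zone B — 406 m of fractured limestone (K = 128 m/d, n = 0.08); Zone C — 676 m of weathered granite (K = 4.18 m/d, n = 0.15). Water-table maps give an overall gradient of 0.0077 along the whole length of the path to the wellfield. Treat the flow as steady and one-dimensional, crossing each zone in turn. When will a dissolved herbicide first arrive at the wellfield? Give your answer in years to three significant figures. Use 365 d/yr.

Steady 1-D flow in series ⇒ the Darcy flux q is identical in every zone and the zone head losses add (resistances L/K in series).
Σ(L/K) = 573/7.17 + 406/128 + 676/4.18 = 79.92 + 3.172 + 161.7 = 244.8 d
K_eq = L_total / Σ(L/K) = 1655 / 244.8 = 6.760 m/d
q = K_eq · i = 6.760 × 0.0077 = 0.05205 m/d (same in every zone)
Zone A: v = q/n = 0.05205/0.39 = 0.1335 m/d → t_A = 573/0.1335 = 4293 d
Zone B: v = q/n = 0.05205/0.08 = 0.6507 m/d → t_B = 406/0.6507 = 624.0 d
Zone C: v = q/n = 0.05205/0.15 = 0.3470 m/d → t_C = 676/0.3470 = 1948 d
Total t = 4293 + 624.0 + 1948 = 6865 d
   = 6865 / 365 = 18.8 yr

18.8 years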